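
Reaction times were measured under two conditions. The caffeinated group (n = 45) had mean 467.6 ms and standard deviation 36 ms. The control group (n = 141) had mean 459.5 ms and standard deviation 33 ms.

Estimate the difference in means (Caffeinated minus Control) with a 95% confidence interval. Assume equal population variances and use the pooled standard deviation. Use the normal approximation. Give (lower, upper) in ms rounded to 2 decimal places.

Pooled variance s_p² = [44·36² + 140·33²] / (45+141−2) = 1138.5000, so s_p = 33.7417.
SE_diff = s_p·√(1/n₁ + 1/n₂) = 33.7417·√(1/45 + 1/141) = 5.7771.
z* = 1.960; margin = 1.960 × 5.7771 = 11.3231.
Difference = 467.6 − 459.5 = 8.1000.
8.1000 ± 11.3231 → (-3.22, 19.42).

(-3.22, 19.42)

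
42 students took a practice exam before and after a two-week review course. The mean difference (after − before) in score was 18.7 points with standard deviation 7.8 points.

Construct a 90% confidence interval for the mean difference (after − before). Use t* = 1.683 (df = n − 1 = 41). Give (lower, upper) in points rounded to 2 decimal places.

(16.67, 20.73)

This is a matched-pairs design, so SE = s_d/√n = 7.8/√42 = 1.2036.
Margin = 1.683 × 1.2036 = 2.0257; the interval is 18.7 ± 2.0257 = (16.67, 20.73).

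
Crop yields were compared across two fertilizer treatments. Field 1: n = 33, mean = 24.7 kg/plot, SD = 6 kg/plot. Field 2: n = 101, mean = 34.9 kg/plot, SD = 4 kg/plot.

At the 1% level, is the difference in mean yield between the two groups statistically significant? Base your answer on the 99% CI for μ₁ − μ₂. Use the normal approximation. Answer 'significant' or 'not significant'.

significant

Standard errors of each mean: 6/√33 = 1.0445 and 4/√101 = 0.3980.
SE(x̄₁ − x̄₂) = √(1.0445² + 0.3980²) = 1.1178 for independent samples with unequal variances.
With z* = 2.576, the margin is 2.576 × 1.1178 = 2.8795.
x̄₁ − x̄₂ = 24.7 − 34.9 = -10.2000; the interval is -10.2000 ± 2.8795 = (-13.0795, -7.3205).
The interval (-13.0795, -7.3205) does not contain 0, so the difference is significant.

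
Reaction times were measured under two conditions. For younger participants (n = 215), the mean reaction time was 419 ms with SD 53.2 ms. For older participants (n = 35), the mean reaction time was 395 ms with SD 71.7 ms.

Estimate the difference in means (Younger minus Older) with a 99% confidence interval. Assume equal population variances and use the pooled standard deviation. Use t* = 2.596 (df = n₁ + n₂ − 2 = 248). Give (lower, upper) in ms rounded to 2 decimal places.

Pooled variance s_p² = [214·53.2² + 34·71.7²] / (215+35−2) = 3147.0227, so s_p = 56.0983.
SE_diff = s_p·√(1/n₁ + 1/n₂) = 56.0983·√(1/215 + 1/35) = 10.2251.
t* = 2.596; margin = 2.596 × 10.2251 = 26.5444.
Difference = 419 − 395 = 24.0000.
24.0000 ± 26.5444 → (-2.54, 50.54).

(-2.54, 50.54)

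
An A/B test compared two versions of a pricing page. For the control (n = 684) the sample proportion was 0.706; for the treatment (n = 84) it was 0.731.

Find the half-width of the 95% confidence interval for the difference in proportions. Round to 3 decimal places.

0.101

Each SE is √(p̂(1−p̂)/n): √(0.7060·0.2940/684) = 0.01742 and √(0.7310·0.2690/84) = 0.04838.
SE(p̂₁ − p̂₂) = √(SE₁² + SE₂²) = √(0.0003034564 + 0.0023406244) = 0.05142, since the two samples are independent.
At 95% confidence z* = 1.960; margin = 1.960 × 0.05142 = 0.10078.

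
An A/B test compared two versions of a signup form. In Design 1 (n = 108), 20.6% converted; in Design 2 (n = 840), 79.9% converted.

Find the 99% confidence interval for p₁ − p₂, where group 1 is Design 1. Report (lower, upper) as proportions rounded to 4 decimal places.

Each SE is √(p̂(1−p̂)/n): √(0.2060·0.7940/108) = 0.03892 and √(0.7990·0.2010/840) = 0.01383.
SE(p̂₁ − p̂₂) = √(SE₁² + SE₂²) = √(0.0015147664 + 0.0001912689) = 0.04130, since the two samples are independent.
At 99% confidence z* = 2.576; margin = 2.576 × 0.04130 = 0.10639.
The difference is 0.2060 − 0.7990 = -0.5930, so the interval is -0.5930 ± 0.10639 = (-0.6994, -0.4866).

(-0.6994, -0.4866)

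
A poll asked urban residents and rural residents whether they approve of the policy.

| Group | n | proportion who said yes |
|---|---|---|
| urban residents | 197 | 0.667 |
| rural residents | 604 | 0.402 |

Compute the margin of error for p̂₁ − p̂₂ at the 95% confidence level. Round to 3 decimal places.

Each SE is √(p̂(1−p̂)/n): √(0.6670·0.3330/197) = 0.03358 and √(0.4020·0.5980/604) = 0.01995.
SE(p̂₁ − p̂₂) = √(SE₁² + SE₂²) = √(0.0011276164 + 0.0003980025) = 0.03906, since the two samples are independent.
At 95% confidence z* = 1.960; margin = 1.960 × 0.03906 = 0.07656.

0.077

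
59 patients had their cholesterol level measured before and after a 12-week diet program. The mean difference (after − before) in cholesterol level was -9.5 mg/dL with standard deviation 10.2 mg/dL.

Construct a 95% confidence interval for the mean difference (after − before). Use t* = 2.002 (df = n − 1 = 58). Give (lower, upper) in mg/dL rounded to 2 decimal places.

Paired design: SE = s_d/√n = 10.2/√59 = 1.3279.
t* = 2.002; margin of error = 2.002 × 1.3279 = 2.6585.
-9.5 ± 2.6585 → (-12.16, -6.84).

(-12.16, -6.84)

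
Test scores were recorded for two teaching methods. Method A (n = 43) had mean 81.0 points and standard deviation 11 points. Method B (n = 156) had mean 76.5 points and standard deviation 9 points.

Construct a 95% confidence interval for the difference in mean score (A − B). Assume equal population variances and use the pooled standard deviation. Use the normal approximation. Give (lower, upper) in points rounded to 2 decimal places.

s_p = √[((n₁−1)s₁² + (n₂−1)s₂²)/(n₁+n₂−2)] = √[(42·11² + 155·9²)/197] = 9.4619.
SE = 9.4619·√(1/43 + 1/156) = 1.6297.
With z* = 1.960, margin = 1.960 × 1.6297 = 3.1942.
x̄₁ − x̄₂ = 81.0 − 76.5 = 4.5000; interval 4.5000 ± 3.1942 = (1.31, 7.69).

(1.31, 7.69)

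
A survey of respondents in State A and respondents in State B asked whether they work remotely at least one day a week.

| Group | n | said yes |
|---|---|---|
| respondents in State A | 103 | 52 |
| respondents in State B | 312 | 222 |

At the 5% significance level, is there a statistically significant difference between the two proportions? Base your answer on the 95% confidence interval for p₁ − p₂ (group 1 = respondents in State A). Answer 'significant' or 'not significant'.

p̂₁ = 52/103 = 0.5049 and p̂₂ = 222/312 = 0.7115.
SE₁ = √(p̂₁(1−p̂₁)/n₁) = √(0.5049·0.4951/103) = 0.04926; SE₂ = √(0.7115·0.2885/312) = 0.02565.
Independent samples: SE of the difference = √(SE₁² + SE₂²) = √(0.0024265476 + 0.0006579225) = 0.05554.
z* for 95% confidence is 1.960, so the margin of error is 1.960 × 0.05554 = 0.10886.
Point estimate p̂₁ − p̂₂ = 0.5049 − 0.7115 = -0.2066.
-0.2066 ± 0.10886 → (-0.31546, -0.09774).
The interval (-0.31546, -0.09774) does not contain 0, so the difference is significant.

significant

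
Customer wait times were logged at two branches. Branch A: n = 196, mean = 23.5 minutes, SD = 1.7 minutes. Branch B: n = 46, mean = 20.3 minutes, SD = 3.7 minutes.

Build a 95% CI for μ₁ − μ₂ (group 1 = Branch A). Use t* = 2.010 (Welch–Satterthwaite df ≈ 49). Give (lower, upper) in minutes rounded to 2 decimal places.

Standard errors of each mean: 1.7/√196 = 0.1214 and 3.7/√46 = 0.5455.
SE(x̄₁ − x̄₂) = √(0.1214² + 0.5455²) = 0.5588 for independent samples with unequal variances.
With t* = 2.010, the margin is 2.010 × 0.5588 = 1.1232.
x̄₁ − x̄₂ = 23.5 − 20.3 = 3.2000; the interval is 3.2000 ± 1.1232 = (2.08, 4.32).

(2.08, 4.32)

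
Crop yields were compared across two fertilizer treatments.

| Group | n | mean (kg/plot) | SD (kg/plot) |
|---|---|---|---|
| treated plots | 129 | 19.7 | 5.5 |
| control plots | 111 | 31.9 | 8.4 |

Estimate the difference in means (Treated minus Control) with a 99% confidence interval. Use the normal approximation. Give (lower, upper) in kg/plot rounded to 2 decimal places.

(-14.60, -9.80)

Per-group SEs: s₁/√n₁ = 5.5/√129 = 0.4842, s₂/√n₂ = 8.4/√111 = 0.7973.
Unpooled SE of the difference: √(0.23444964 + 0.63568729) = 0.9328.
Margin of error = z* · SE = 2.576 × 0.9328 = 2.4029.
x̄₁ − x̄₂ = 19.7 − 31.9 = -12.2000.
CI: -12.2000 ± 2.4029 = (-14.60, -9.80).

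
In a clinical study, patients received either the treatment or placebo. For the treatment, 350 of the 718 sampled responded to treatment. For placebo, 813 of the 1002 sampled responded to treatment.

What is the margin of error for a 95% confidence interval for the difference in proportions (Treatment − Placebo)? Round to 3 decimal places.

p̂₁ = 350/718 = 0.4875 and p̂₂ = 813/1002 = 0.8114.
SE₁ = √(p̂₁(1−p̂₁)/n₁) = √(0.4875·0.5125/718) = 0.01865; SE₂ = √(0.8114·0.1886/1002) = 0.01236.
Independent samples: SE of the difference = √(SE₁² + SE₂²) = √(0.0003478225 + 0.0001527696) = 0.02237.
z* for 95% confidence is 1.960, so the margin of error is 1.960 × 0.02237 = 0.04385.

0.044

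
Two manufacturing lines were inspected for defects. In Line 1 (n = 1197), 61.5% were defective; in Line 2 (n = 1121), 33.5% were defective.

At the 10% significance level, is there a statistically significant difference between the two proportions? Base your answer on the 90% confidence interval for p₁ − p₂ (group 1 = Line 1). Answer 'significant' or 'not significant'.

SE₁ = √(p̂₁(1−p̂₁)/n₁) = √(0.6150·0.3850/1197) = 0.01406; SE₂ = √(0.3350·0.6650/1121) = 0.01410.
Independent samples: SE of the difference = √(SE₁² + SE₂²) = √(0.0001976836 + 0.00019881) = 0.01991.
z* for 90% confidence is 1.645, so the margin of error is 1.645 × 0.01991 = 0.03275.
Point estimate p̂₁ − p̂₂ = 0.6150 − 0.3350 = 0.2800.
0.2800 ± 0.03275 → (0.24725, 0.31275).
The interval (0.24725, 0.31275) does not contain 0, so the difference is significant.

significant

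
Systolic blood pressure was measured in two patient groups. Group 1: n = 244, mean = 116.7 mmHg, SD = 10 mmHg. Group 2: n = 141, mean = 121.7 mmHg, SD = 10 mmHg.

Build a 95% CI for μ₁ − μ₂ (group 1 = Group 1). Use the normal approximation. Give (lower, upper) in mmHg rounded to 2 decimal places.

(-7.07, -2.93)

Standard errors of each mean: 10/√244 = 0.6402 and 10/√141 = 0.8422.
SE(x̄₁ − x̄₂) = √(0.6402² + 0.8422²) = 1.0579 for independent samples with unequal variances.
With z* = 1.960, the margin is 1.960 × 1.0579 = 2.0735.
x̄₁ − x̄₂ = 116.7 − 121.7 = -5.0000; the interval is -5.0000 ± 2.0735 = (-7.07, -2.93).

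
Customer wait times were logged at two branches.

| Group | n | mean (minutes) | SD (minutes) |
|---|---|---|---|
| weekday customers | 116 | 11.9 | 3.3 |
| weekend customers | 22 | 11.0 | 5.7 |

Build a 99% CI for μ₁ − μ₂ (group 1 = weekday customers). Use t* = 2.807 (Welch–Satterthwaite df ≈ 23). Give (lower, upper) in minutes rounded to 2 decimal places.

(-2.62, 4.42)

Standard errors of each mean: 3.3/√116 = 0.3064 and 5.7/√22 = 1.2152.
SE(x̄₁ − x̄₂) = √(0.3064² + 1.2152²) = 1.2532 for independent samples with unequal variances.
With t* = 2.807, the margin is 2.807 × 1.2532 = 3.5177.
x̄₁ − x̄₂ = 11.9 − 11.0 = 0.9000; the interval is 0.9000 ± 3.5177 = (-2.62, 4.42).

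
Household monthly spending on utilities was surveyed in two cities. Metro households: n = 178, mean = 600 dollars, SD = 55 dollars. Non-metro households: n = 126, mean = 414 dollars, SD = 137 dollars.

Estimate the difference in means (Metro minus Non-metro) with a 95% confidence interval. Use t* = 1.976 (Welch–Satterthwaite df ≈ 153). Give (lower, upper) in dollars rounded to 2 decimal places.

(160.54, 211.46)

Standard errors of each mean: 55/√178 = 4.1224 and 137/√126 = 12.2049.
SE(x̄₁ − x̄₂) = √(4.1224² + 12.2049²) = 12.8823 for independent samples with unequal variances.
With t* = 1.976, the margin is 1.976 × 12.8823 = 25.4554.
x̄₁ − x̄₂ = 600 − 414 = 186.0000; the interval is 186.0000 ± 25.4554 = (160.54, 211.46).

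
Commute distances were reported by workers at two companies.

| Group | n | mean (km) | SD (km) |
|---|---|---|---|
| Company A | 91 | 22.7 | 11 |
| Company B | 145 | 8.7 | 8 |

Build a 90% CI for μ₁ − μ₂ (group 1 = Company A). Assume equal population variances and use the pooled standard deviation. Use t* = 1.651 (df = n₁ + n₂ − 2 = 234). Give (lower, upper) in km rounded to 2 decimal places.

s_p = √[((n₁−1)s₁² + (n₂−1)s₂²)/(n₁+n₂−2)] = √[(90·11² + 144·8²)/234] = 9.2695.
SE = 9.2695·√(1/91 + 1/145) = 1.2397.
With t* = 1.651, margin = 1.651 × 1.2397 = 2.0467.
x̄₁ − x̄₂ = 22.7 − 8.7 = 14.0000; interval 14.0000 ± 2.0467 = (11.95, 16.05).

(11.95, 16.05)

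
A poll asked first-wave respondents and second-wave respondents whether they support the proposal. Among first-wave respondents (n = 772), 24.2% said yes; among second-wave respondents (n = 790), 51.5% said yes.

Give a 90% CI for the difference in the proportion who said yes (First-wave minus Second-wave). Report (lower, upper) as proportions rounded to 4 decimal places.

The two standard errors are √(0.2420×0.7580/772) = 0.01541 and √(0.5150×0.4850/790) = 0.01778.
Because the samples are independent, SE_diff = √(0.01541² + 0.01778²) = 0.02353.
Using z* = 1.645 for 90%, ME = 1.645 × 0.02353 = 0.03871.
p̂₁ − p̂₂ = -0.2730; interval -0.2730 ± 0.03871 gives (-0.3117, -0.2343).

(-0.3117, -0.2343)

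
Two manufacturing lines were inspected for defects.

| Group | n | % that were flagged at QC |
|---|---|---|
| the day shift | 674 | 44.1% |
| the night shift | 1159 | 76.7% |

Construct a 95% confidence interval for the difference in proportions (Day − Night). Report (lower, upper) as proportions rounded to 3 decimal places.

SE₁ = √(p̂₁(1−p̂₁)/n₁) = √(0.4410·0.5590/674) = 0.01912; SE₂ = √(0.7670·0.2330/1159) = 0.01242.
Independent samples: SE of the difference = √(SE₁² + SE₂²) = √(0.0003655744 + 0.0001542564) = 0.02280.
z* for 95% confidence is 1.960, so the margin of error is 1.960 × 0.02280 = 0.04469.
Point estimate p̂₁ − p̂₂ = 0.4410 − 0.7670 = -0.3260.
-0.3260 ± 0.04469 → (-0.371, -0.281).

(-0.371, -0.281)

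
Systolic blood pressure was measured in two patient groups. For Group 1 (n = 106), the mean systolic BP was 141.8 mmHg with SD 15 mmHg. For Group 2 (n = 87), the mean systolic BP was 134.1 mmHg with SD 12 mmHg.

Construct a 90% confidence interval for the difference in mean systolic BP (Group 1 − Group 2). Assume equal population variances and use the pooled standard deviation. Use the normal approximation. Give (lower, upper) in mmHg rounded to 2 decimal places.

s_p = √[((n₁−1)s₁² + (n₂−1)s₂²)/(n₁+n₂−2)] = √[(105·15² + 86·12²)/191] = 13.7306.
SE = 13.7306·√(1/106 + 1/87) = 1.9863.
With z* = 1.645, margin = 1.645 × 1.9863 = 3.2675.
x̄₁ − x̄₂ = 141.8 − 134.1 = 7.7000; interval 7.7000 ± 3.2675 = (4.43, 10.97).

(4.43, 10.97)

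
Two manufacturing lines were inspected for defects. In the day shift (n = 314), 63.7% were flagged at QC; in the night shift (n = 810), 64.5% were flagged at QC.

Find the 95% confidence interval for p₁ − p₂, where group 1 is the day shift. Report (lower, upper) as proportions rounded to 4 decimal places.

(-0.0706, 0.0546)

The two standard errors are √(0.6370×0.3630/314) = 0.02714 and √(0.6450×0.3550/810) = 0.01681.
Because the samples are independent, SE_diff = √(0.02714² + 0.01681²) = 0.03192.
Using z* = 1.960 for 95%, ME = 1.960 × 0.03192 = 0.06256.
p̂₁ − p̂₂ = -0.0080; interval -0.0080 ± 0.06256 gives (-0.0706, 0.0546).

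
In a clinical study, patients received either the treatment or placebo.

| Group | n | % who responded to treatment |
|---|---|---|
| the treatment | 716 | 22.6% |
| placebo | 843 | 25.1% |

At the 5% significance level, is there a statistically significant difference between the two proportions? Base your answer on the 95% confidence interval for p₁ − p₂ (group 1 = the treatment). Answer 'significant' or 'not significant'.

not significant

SE₁ = √(p̂₁(1−p̂₁)/n₁) = √(0.2260·0.7740/716) = 0.01563; SE₂ = √(0.2510·0.7490/843) = 0.01493.
Independent samples: SE of the difference = √(SE₁² + SE₂²) = √(0.0002442969 + 0.0002229049) = 0.02161.
z* for 95% confidence is 1.960, so the margin of error is 1.960 × 0.02161 = 0.04236.
Point estimate p̂₁ − p̂₂ = 0.2260 − 0.2510 = -0.0250.
-0.0250 ± 0.04236 → (-0.06736, 0.01736).
The interval (-0.06736, 0.01736) contains 0, so the difference is not significant.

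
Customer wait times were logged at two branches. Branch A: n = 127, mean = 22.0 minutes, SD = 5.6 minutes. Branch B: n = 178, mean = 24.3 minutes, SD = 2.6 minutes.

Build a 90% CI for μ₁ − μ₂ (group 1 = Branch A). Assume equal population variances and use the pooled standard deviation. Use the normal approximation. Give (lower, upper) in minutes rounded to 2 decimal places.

s_p = √[((n₁−1)s₁² + (n₂−1)s₂²)/(n₁+n₂−2)] = √[(126·5.6² + 177·2.6²)/303] = 4.1219.
SE = 4.1219·√(1/127 + 1/178) = 0.4788.
With z* = 1.645, margin = 1.645 × 0.4788 = 0.7876.
x̄₁ − x̄₂ = 22.0 − 24.3 = -2.3000; interval -2.3000 ± 0.7876 = (-3.09, -1.51).

(-3.09, -1.51)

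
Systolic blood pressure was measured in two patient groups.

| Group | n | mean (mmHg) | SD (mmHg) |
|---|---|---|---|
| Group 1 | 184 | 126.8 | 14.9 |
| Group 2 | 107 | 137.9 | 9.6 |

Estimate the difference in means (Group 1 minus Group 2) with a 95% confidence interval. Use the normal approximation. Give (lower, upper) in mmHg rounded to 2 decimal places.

(-13.92, -8.28)

Per-group SEs: s₁/√n₁ = 14.9/√184 = 1.0984, s₂/√n₂ = 9.6/√107 = 0.9281.
Unpooled SE of the difference: √(1.20648256 + 0.86136961) = 1.4380.
Margin of error = z* · SE = 1.960 × 1.4380 = 2.8185.
x̄₁ − x̄₂ = 126.8 − 137.9 = -11.1000.
CI: -11.1000 ± 2.8185 = (-13.92, -8.28).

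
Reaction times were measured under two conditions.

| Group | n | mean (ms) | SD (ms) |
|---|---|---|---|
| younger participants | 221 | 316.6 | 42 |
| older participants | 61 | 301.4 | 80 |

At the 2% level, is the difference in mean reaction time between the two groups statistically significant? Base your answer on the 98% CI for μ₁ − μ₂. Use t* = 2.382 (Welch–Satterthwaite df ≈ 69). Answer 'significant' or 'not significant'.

not significant

SE₁ = s₁/√n₁ = 42/√221 = 2.8252; SE₂ = 80/√61 = 10.2430.
Independent samples, unequal variances: SE_diff = √(SE₁² + SE₂²) = √(7.98175504 + 104.919049) = 10.6255.
t* = 2.382, so margin of error = 2.382 × 10.6255 = 25.3099.
Difference in means = 316.6 − 301.4 = 15.2000.
15.2000 ± 25.3099 → (-10.1099, 40.5099).
The interval (-10.1099, 40.5099) contains 0, so the difference is not significant.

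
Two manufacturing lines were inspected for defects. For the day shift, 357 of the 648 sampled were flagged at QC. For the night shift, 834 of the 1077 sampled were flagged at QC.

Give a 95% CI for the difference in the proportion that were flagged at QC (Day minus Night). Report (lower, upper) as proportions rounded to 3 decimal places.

Sample proportions: 357/648 = 0.5509, 834/1077 = 0.7744.
Each SE is √(p̂(1−p̂)/n): √(0.5509·0.4491/648) = 0.01954 and √(0.7744·0.2256/1077) = 0.01274.
SE(p̂₁ − p̂₂) = √(SE₁² + SE₂²) = √(0.0003818116 + 0.0001623076) = 0.02333, since the two samples are independent.
At 95% confidence z* = 1.960; margin = 1.960 × 0.02333 = 0.04573.
The difference is 0.5509 − 0.7744 = -0.2235, so the interval is -0.2235 ± 0.04573 = (-0.269, -0.178).

(-0.269, -0.178)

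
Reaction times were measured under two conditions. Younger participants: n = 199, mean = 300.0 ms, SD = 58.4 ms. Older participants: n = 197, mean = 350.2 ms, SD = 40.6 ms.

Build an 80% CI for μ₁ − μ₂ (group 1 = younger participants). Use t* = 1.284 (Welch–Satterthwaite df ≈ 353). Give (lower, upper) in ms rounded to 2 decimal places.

Per-group SEs: s₁/√n₁ = 58.4/√199 = 4.1399, s₂/√n₂ = 40.6/√197 = 2.8926.
Unpooled SE of the difference: √(17.13877201 + 8.36713476) = 5.0503.
Margin of error = t* · SE = 1.284 × 5.0503 = 6.4846.
x̄₁ − x̄₂ = 300.0 − 350.2 = -50.2000.
CI: -50.2000 ± 6.4846 = (-56.68, -43.72).

(-56.68, -43.72)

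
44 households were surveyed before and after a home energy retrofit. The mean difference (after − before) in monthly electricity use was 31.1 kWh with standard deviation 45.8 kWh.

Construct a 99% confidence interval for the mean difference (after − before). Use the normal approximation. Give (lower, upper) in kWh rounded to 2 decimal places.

Paired design: SE = s_d/√n = 45.8/√44 = 6.9046.
z* = 2.576; margin of error = 2.576 × 6.9046 = 17.7862.
31.1 ± 17.7862 → (13.31, 48.89).

(13.31, 48.89)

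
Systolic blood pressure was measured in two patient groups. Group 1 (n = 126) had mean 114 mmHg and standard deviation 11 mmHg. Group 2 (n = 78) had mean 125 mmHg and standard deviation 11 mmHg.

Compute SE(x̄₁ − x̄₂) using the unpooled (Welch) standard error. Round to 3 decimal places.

Per-group SEs: s₁/√n₁ = 11/√126 = 0.9800, s₂/√n₂ = 11/√78 = 1.2455.
Unpooled SE of the difference: √(0.9604 + 1.55127025) = 1.5848.

1.585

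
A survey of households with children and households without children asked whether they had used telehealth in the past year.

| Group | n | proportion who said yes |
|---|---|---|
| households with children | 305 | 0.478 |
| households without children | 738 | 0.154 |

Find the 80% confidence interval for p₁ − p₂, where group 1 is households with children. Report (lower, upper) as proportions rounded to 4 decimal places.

Each SE is √(p̂(1−p̂)/n): √(0.4780·0.5220/305) = 0.02860 and √(0.1540·0.8460/738) = 0.01329.
SE(p̂₁ − p̂₂) = √(SE₁² + SE₂²) = √(0.00081796 + 0.0001766241) = 0.03154, since the two samples are independent.
At 80% confidence z* = 1.282; margin = 1.282 × 0.03154 = 0.04043.
The difference is 0.4780 − 0.1540 = 0.3240, so the interval is 0.3240 ± 0.04043 = (0.2836, 0.3644).

(0.2836, 0.3644)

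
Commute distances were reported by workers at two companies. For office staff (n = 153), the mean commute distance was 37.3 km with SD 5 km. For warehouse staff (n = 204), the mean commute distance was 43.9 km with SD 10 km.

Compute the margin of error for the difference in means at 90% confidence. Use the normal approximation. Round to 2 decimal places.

1.33

Per-group SEs: s₁/√n₁ = 5/√153 = 0.4042, s₂/√n₂ = 10/√204 = 0.7001.
Unpooled SE of the difference: √(0.16337764 + 0.49014001) = 0.8084.
Margin of error = z* · SE = 1.645 × 0.8084 = 1.3298.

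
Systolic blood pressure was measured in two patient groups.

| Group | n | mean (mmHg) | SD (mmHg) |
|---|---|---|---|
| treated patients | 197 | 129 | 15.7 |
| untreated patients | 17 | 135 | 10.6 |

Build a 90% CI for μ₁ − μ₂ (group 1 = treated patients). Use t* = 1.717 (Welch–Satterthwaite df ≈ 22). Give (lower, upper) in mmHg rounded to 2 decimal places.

(-10.81, -1.19)

Per-group SEs: s₁/√n₁ = 15.7/√197 = 1.1186, s₂/√n₂ = 10.6/√17 = 2.5709.
Unpooled SE of the difference: √(1.25126596 + 6.60952681) = 2.8037.
Margin of error = t* · SE = 1.717 × 2.8037 = 4.8140.
x̄₁ − x̄₂ = 129 − 135 = -6.0000.
CI: -6.0000 ± 4.8140 = (-10.81, -1.19).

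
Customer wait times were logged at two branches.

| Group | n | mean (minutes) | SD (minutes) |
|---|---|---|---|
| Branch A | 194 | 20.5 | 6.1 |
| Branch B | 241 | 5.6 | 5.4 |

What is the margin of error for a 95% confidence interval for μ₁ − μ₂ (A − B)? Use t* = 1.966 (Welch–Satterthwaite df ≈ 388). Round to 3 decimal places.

Per-group SEs: s₁/√n₁ = 6.1/√194 = 0.4380, s₂/√n₂ = 5.4/√241 = 0.3478.
Unpooled SE of the difference: √(0.191844 + 0.12096484) = 0.5593.
Margin of error = t* · SE = 1.966 × 0.5593 = 1.0996.

1.100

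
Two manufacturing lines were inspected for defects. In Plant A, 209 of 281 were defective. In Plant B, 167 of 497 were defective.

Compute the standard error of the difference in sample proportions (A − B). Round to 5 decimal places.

Sample proportions: 209/281 = 0.7438, 167/497 = 0.3360.
Each SE is √(p̂(1−p̂)/n): √(0.7438·0.2562/281) = 0.02604 and √(0.3360·0.6640/497) = 0.02119.
SE(p̂₁ − p̂₂) = √(SE₁² + SE₂²) = √(0.0006780816 + 0.0004490161) = 0.03357, since the two samples are independent.

0.03357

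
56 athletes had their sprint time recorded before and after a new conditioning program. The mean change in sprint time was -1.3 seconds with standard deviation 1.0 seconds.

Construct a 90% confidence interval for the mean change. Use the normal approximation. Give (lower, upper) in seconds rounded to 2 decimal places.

This is a matched-pairs design, so SE = s_d/√n = 1.0/√56 = 0.1336.
Margin = 1.645 × 0.1336 = 0.2198; the interval is -1.3 ± 0.2198 = (-1.52, -1.08).

(-1.52, -1.08)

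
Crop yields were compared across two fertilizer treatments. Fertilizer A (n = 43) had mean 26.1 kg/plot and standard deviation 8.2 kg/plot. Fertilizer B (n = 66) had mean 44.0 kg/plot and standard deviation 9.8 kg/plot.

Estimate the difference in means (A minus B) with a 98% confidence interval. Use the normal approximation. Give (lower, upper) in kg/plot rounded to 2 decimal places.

(-21.94, -13.86)

Standard errors of each mean: 8.2/√43 = 1.2505 and 9.8/√66 = 1.2063.
SE(x̄₁ − x̄₂) = √(1.2505² + 1.2063²) = 1.7375 for independent samples with unequal variances.
With z* = 2.326, the margin is 2.326 × 1.7375 = 4.0414.
x̄₁ − x̄₂ = 26.1 − 44.0 = -17.9000; the interval is -17.9000 ± 4.0414 = (-21.94, -13.86).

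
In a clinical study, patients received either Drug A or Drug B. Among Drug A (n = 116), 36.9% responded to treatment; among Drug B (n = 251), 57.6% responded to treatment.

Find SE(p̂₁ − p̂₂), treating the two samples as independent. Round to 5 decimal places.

SE₁ = √(p̂₁(1−p̂₁)/n₁) = √(0.3690·0.6310/116) = 0.04480; SE₂ = √(0.5760·0.4240/251) = 0.03119.
Independent samples: SE of the difference = √(SE₁² + SE₂²) = √(0.00200704 + 0.0009728161) = 0.05459.

0.05459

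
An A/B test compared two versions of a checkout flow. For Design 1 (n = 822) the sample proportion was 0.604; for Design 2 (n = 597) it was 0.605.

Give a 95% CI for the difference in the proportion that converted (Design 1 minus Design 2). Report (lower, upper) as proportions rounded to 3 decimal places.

(-0.053, 0.051)

The two standard errors are √(0.6040×0.3960/822) = 0.01706 and √(0.6050×0.3950/597) = 0.02001.
Because the samples are independent, SE_diff = √(0.01706² + 0.02001²) = 0.02630.
Using z* = 1.960 for 95%, ME = 1.960 × 0.02630 = 0.05155.
p̂₁ − p̂₂ = -0.0010; interval -0.0010 ± 0.05155 gives (-0.053, 0.051).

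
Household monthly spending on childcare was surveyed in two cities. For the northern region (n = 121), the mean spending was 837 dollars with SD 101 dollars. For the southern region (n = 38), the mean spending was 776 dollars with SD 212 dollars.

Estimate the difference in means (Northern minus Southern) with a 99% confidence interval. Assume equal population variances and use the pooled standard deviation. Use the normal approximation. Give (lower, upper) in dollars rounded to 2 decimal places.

s_p = √[((n₁−1)s₁² + (n₂−1)s₂²)/(n₁+n₂−2)] = √[(120·101² + 37·212²)/157] = 135.6055.
SE = 135.6055·√(1/121 + 1/38) = 25.2169.
With z* = 2.576, margin = 2.576 × 25.2169 = 64.9587.
x̄₁ − x̄₂ = 837 − 776 = 61.0000; interval 61.0000 ± 64.9587 = (-3.96, 125.96).

(-3.96, 125.96)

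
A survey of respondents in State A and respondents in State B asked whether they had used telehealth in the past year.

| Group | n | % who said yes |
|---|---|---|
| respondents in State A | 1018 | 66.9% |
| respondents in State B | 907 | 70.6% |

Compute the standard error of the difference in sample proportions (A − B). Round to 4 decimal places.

0.0211

Each SE is √(p̂(1−p̂)/n): √(0.6690·0.3310/1018) = 0.01475 and √(0.7060·0.2940/907) = 0.01513.
SE(p̂₁ − p̂₂) = √(SE₁² + SE₂²) = √(0.0002175625 + 0.0002289169) = 0.02113, since the two samples are independent.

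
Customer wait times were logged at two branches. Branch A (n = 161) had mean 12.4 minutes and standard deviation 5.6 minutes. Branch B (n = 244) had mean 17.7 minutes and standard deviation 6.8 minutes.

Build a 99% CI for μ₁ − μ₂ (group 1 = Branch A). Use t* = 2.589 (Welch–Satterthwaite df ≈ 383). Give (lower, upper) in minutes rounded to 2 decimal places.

(-6.90, -3.70)

Per-group SEs: s₁/√n₁ = 5.6/√161 = 0.4413, s₂/√n₂ = 6.8/√244 = 0.4353.
Unpooled SE of the difference: √(0.19474569 + 0.18948609) = 0.6199.
Margin of error = t* · SE = 2.589 × 0.6199 = 1.6049.
x̄₁ − x̄₂ = 12.4 − 17.7 = -5.3000.
CI: -5.3000 ± 1.6049 = (-6.90, -3.70).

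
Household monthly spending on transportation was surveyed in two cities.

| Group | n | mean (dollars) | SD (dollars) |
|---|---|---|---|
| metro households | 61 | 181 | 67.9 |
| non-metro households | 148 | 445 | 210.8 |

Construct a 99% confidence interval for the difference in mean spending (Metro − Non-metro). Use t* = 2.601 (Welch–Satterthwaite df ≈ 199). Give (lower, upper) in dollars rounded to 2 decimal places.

SE₁ = s₁/√n₁ = 67.9/√61 = 8.6937; SE₂ = 210.8/√148 = 17.3277.
Independent samples, unequal variances: SE_diff = √(SE₁² + SE₂²) = √(75.58041969 + 300.24918729) = 19.3863.
t* = 2.601, so margin of error = 2.601 × 19.3863 = 50.4238.
Difference in means = 181 − 445 = -264.0000.
-264.0000 ± 50.4238 → (-314.42, -213.58).

(-314.42, -213.58)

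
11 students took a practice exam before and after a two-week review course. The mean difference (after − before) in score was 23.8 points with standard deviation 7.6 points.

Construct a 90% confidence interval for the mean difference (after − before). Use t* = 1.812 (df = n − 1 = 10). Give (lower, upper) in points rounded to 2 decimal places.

Paired design: SE = s_d/√n = 7.6/√11 = 2.2915.
t* = 1.812; margin of error = 1.812 × 2.2915 = 4.1522.
23.8 ± 4.1522 → (19.65, 27.95).

(19.65, 27.95)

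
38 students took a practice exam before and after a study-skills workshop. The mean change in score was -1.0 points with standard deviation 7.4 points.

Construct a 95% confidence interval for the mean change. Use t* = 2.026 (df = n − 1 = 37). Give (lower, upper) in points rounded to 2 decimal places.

(-3.43, 1.43)

This is a matched-pairs design, so SE = s_d/√n = 7.4/√38 = 1.2004.
Margin = 2.026 × 1.2004 = 2.4320; the interval is -1.0 ± 2.4320 = (-3.43, 1.43).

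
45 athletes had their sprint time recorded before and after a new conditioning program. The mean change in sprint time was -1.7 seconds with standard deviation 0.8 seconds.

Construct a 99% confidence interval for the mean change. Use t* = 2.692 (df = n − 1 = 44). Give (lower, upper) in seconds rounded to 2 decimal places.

This is a matched-pairs design, so SE = s_d/√n = 0.8/√45 = 0.1193.
Margin = 2.692 × 0.1193 = 0.3212; the interval is -1.7 ± 0.3212 = (-2.02, -1.38).

(-2.02, -1.38)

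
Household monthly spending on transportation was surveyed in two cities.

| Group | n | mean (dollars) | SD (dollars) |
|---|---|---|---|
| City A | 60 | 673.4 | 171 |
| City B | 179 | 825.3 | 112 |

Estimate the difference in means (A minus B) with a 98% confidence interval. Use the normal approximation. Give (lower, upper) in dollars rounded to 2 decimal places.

(-206.82, -96.98)

Per-group SEs: s₁/√n₁ = 171/√60 = 22.0760, s₂/√n₂ = 112/√179 = 8.3713.
Unpooled SE of the difference: √(487.349776 + 70.07866369) = 23.6099.
Margin of error = z* · SE = 2.326 × 23.6099 = 54.9166.
x̄₁ − x̄₂ = 673.4 − 825.3 = -151.9000.
CI: -151.9000 ± 54.9166 = (-206.82, -96.98).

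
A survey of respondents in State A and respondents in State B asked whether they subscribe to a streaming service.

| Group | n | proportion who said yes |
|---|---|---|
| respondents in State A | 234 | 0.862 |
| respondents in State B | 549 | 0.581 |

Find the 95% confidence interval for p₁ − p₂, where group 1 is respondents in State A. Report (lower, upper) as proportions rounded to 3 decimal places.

(0.221, 0.341)

The two standard errors are √(0.8620×0.1380/234) = 0.02255 and √(0.5810×0.4190/549) = 0.02106.
Because the samples are independent, SE_diff = √(0.02255² + 0.02106²) = 0.03085.
Using z* = 1.960 for 95%, ME = 1.960 × 0.03085 = 0.06047.
p̂₁ − p̂₂ = 0.2810; interval 0.2810 ± 0.06047 gives (0.221, 0.341).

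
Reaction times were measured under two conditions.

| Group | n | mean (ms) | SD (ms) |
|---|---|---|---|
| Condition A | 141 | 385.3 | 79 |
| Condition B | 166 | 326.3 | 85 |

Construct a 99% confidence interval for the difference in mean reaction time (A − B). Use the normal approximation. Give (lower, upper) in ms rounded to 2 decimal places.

Per-group SEs: s₁/√n₁ = 79/√141 = 6.6530, s₂/√n₂ = 85/√166 = 6.5973.
Unpooled SE of the difference: √(44.262409 + 43.52436729) = 9.3695.
Margin of error = z* · SE = 2.576 × 9.3695 = 24.1358.
x̄₁ − x̄₂ = 385.3 − 326.3 = 59.0000.
CI: 59.0000 ± 24.1358 = (34.86, 83.14).

(34.86, 83.14)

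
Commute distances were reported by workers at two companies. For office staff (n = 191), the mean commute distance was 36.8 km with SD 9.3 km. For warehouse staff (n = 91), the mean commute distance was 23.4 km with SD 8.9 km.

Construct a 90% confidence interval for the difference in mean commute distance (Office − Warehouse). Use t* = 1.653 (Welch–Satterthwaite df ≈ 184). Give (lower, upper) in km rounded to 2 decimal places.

(11.50, 15.30)

SE₁ = s₁/√n₁ = 9.3/√191 = 0.6729; SE₂ = 8.9/√91 = 0.9330.
Independent samples, unequal variances: SE_diff = √(SE₁² + SE₂²) = √(0.45279441 + 0.870489) = 1.1503.
t* = 1.653, so margin of error = 1.653 × 1.1503 = 1.9014.
Difference in means = 36.8 − 23.4 = 13.4000.
13.4000 ± 1.9014 → (11.50, 15.30).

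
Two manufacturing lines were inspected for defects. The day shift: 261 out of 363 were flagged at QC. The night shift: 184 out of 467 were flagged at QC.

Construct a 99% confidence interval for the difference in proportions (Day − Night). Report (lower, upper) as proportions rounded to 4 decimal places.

p̂₁ = 261/363 = 0.7190 and p̂₂ = 184/467 = 0.3940.
SE₁ = √(p̂₁(1−p̂₁)/n₁) = √(0.7190·0.2810/363) = 0.02359; SE₂ = √(0.3940·0.6060/467) = 0.02261.
Independent samples: SE of the difference = √(SE₁² + SE₂²) = √(0.0005564881 + 0.0005112121) = 0.03268.
z* for 99% confidence is 2.576, so the margin of error is 2.576 × 0.03268 = 0.08418.
Point estimate p̂₁ − p̂₂ = 0.7190 − 0.3940 = 0.3250.
0.3250 ± 0.08418 → (0.2408, 0.4092).

(0.2408, 0.4092)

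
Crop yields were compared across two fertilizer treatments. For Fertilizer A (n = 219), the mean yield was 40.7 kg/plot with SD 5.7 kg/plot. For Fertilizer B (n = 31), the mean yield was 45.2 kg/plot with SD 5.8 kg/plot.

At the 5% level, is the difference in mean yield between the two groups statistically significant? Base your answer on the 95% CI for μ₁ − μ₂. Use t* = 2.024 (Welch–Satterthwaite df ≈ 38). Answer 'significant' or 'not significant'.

significant

Standard errors of each mean: 5.7/√219 = 0.3852 and 5.8/√31 = 1.0417.
SE(x̄₁ − x̄₂) = √(0.3852² + 1.0417²) = 1.1106 for independent samples with unequal variances.
With t* = 2.024, the margin is 2.024 × 1.1106 = 2.2479.
x̄₁ − x̄₂ = 40.7 − 45.2 = -4.5000; the interval is -4.5000 ± 2.2479 = (-6.7479, -2.2521).
The interval (-6.7479, -2.2521) does not contain 0, so the difference is significant.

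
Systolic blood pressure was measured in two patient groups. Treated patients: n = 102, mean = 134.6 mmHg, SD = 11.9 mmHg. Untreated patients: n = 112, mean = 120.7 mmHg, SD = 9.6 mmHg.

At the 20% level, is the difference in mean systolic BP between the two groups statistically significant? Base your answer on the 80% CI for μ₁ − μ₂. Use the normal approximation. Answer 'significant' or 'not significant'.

Standard errors of each mean: 11.9/√102 = 1.1783 and 9.6/√112 = 0.9071.
SE(x̄₁ − x̄₂) = √(1.1783² + 0.9071²) = 1.4870 for independent samples with unequal variances.
With z* = 1.282, the margin is 1.282 × 1.4870 = 1.9063.
x̄₁ − x̄₂ = 134.6 − 120.7 = 13.9000; the interval is 13.9000 ± 1.9063 = (11.9937, 15.8063).
The interval (11.9937, 15.8063) does not contain 0, so the difference is significant.

significant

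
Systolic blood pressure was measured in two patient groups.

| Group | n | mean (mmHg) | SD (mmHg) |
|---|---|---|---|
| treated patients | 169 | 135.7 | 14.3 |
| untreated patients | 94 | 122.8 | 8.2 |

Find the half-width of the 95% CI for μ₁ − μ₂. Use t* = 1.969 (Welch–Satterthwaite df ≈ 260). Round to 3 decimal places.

2.732

SE₁ = s₁/√n₁ = 14.3/√169 = 1.1000; SE₂ = 8.2/√94 = 0.8458.
Independent samples, unequal variances: SE_diff = √(SE₁² + SE₂²) = √(1.21 + 0.71537764) = 1.3876.
t* = 1.969, so margin of error = 1.969 × 1.3876 = 2.7322.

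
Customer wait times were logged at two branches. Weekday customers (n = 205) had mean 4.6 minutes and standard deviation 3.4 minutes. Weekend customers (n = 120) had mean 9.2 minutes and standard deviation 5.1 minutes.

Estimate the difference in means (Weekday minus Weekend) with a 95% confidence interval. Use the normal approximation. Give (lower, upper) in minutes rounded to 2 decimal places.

Per-group SEs: s₁/√n₁ = 3.4/√205 = 0.2375, s₂/√n₂ = 5.1/√120 = 0.4656.
Unpooled SE of the difference: √(0.05640625 + 0.21678336) = 0.5227.
Margin of error = z* · SE = 1.960 × 0.5227 = 1.0245.
x̄₁ − x̄₂ = 4.6 − 9.2 = -4.6000.
CI: -4.6000 ± 1.0245 = (-5.62, -3.58).

(-5.62, -3.58)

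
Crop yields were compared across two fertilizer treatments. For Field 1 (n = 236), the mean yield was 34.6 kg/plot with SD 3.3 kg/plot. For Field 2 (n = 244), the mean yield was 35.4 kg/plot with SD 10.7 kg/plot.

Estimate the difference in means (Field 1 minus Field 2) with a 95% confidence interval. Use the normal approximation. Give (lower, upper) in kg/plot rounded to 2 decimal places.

(-2.21, 0.61)

Per-group SEs: s₁/√n₁ = 3.3/√236 = 0.2148, s₂/√n₂ = 10.7/√244 = 0.6850.
Unpooled SE of the difference: √(0.04613904 + 0.469225) = 0.7179.
Margin of error = z* · SE = 1.960 × 0.7179 = 1.4071.
x̄₁ − x̄₂ = 34.6 − 35.4 = -0.8000.
CI: -0.8000 ± 1.4071 = (-2.21, 0.61).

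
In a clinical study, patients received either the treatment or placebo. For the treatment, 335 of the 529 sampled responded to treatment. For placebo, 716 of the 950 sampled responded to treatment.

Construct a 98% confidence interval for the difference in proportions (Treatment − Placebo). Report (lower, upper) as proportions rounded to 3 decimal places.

p̂₁ = 335/529 = 0.6333 and p̂₂ = 716/950 = 0.7537.
SE₁ = √(p̂₁(1−p̂₁)/n₁) = √(0.6333·0.3667/529) = 0.02095; SE₂ = √(0.7537·0.2463/950) = 0.01398.
Independent samples: SE of the difference = √(SE₁² + SE₂²) = √(0.0004389025 + 0.0001954404) = 0.02519.
z* for 98% confidence is 2.326, so the margin of error is 2.326 × 0.02519 = 0.05859.
Point estimate p̂₁ − p̂₂ = 0.6333 − 0.7537 = -0.1204.
-0.1204 ± 0.05859 → (-0.179, -0.062).

(-0.179, -0.062)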